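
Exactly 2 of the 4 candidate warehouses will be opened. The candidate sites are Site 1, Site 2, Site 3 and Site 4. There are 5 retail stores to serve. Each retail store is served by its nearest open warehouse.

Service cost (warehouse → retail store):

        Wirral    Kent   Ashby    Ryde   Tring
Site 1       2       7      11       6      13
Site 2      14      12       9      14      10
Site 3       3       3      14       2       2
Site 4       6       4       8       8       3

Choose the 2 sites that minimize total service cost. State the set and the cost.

Choose Site 3 and Site 4; total service cost 18.

With exactly 2 open, each retail store uses its cheapest among the chosen.
{Site 3, Site 4}: Wirral→Site 3 3, Kent→Site 3 3, Ashby→Site 4 8, Ryde→Site 3 2, Tring→Site 3 2. Service cost 18.
{Site 2, Site 3}: service cost 19
{Site 1, Site 3}: service cost 20
Among all 6 size-2 choices, {Site 3, Site 4} is lowest.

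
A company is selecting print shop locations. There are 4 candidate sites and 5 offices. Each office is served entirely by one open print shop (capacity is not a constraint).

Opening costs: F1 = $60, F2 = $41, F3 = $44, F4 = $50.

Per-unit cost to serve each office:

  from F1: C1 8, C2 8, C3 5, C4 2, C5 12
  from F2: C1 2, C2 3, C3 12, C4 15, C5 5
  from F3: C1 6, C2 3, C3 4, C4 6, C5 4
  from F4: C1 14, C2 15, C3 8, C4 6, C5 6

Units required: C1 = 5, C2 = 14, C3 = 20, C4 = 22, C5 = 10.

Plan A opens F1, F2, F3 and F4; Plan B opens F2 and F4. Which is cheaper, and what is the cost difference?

Plan A is cheaper by 74.

Plan A: {F1, F2, F3, F4}: C1→F2 2·5=10, C2→F2 3·14=42, C3→F3 4·20=80, C4→F1 2·22=44, C5→F3 4·10=40. Service 216; fixed 195; total 411.
Plan B: {F2, F4}: C1→F2 2·5=10, C2→F2 3·14=42, C3→F4 8·20=160, C4→F4 6·22=132, C5→F2 5·10=50. Service 394; fixed 91; total 485.
Difference: |411 − 485| = 74.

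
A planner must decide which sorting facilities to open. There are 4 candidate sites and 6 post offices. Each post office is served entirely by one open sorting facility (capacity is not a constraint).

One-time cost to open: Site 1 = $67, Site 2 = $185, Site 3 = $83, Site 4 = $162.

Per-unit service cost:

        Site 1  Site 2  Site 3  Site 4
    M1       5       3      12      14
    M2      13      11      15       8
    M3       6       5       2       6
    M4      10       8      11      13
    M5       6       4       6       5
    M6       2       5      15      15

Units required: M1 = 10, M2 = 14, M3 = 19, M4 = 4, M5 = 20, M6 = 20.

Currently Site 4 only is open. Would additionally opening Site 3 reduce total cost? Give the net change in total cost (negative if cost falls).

Current service cost with {Site 4}: 818.
Adding Site 3: each post office re-picks its cheapest; new service cost 714, saving 104.
Extra fixed cost: 83. Net change = 83 − 104 = -21.
(Totals: 980 → 959.)

Yes — net change −21 (cost falls by 21).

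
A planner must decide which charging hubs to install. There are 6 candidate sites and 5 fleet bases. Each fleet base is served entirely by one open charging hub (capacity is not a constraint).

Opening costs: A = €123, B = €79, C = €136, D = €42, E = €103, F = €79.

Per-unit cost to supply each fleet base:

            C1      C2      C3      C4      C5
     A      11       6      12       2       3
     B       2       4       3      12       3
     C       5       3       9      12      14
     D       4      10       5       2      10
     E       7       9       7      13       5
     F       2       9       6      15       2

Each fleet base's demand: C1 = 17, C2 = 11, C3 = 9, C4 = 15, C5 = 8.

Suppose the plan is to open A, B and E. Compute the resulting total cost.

Total cost: 464

Each fleet base is assigned to its cheapest site among the open ones.
{A, B, E}: C1→B 2·17=34, C2→B 4·11=44, C3→B 3·9=27, C4→A 2·15=30, C5→A 3·8=24. Service 159; fixed 305; total 464.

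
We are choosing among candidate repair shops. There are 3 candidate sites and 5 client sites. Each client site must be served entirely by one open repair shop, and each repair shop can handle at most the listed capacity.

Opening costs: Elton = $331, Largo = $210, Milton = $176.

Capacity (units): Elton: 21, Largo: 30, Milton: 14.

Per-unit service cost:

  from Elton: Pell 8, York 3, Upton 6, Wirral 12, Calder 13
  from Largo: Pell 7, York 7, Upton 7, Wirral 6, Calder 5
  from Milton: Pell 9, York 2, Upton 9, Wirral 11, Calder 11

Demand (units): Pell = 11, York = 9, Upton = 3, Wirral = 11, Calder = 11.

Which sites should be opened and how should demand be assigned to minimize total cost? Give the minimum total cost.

Open {Elton, Largo}: Pell→Elton 8·11=88, York→Elton 3·9=27, Upton→Largo 7·3=21, Wirral→Largo 6·11=66, Calder→Largo 5·11=55.
Loads: Elton carries 20/21, Largo carries 25/30. Service 257; fixed 541; total 798.
Next best feasible plan costs 853.

Minimum total cost: 798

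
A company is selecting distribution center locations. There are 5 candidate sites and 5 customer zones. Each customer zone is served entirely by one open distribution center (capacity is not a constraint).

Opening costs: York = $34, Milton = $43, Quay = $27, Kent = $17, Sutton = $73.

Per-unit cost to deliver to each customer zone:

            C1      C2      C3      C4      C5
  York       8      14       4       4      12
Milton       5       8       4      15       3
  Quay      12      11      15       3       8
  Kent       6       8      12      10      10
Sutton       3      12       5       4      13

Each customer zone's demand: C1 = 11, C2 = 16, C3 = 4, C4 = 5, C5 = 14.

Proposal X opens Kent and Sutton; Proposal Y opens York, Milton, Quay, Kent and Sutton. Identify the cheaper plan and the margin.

Proposal Y is cheaper by 3.

Proposal X: {Kent, Sutton}: C1→Sutton 3·11=33, C2→Kent 8·16=128, C3→Sutton 5·4=20, C4→Sutton 4·5=20, C5→Kent 10·14=140. Service 341; fixed 90; total 431.
Proposal Y: {York, Milton, Quay, Kent, Sutton}: C1→Sutton 3·11=33, C2→Milton 8·16=128, C3→York 4·4=16, C4→Quay 3·5=15, C5→Milton 3·14=42. Service 234; fixed 194; total 428.
Difference: |431 − 428| = 3.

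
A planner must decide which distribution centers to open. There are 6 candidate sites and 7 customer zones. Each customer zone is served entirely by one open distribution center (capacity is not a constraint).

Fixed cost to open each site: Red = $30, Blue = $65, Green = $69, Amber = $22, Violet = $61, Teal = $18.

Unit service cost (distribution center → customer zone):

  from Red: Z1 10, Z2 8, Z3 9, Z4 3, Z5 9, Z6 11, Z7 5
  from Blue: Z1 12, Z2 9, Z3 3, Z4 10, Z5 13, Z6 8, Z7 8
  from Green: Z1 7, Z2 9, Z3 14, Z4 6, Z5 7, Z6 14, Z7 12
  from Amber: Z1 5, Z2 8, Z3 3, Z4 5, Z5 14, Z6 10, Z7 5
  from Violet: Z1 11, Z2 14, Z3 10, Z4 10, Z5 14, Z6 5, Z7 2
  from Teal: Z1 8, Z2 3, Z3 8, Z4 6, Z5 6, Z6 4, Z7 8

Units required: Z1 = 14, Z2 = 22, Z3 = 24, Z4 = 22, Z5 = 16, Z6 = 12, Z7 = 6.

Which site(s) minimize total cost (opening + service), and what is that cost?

For any fixed open set, each customer zone goes to its cheapest open site; total = fixed + service.
{Red, Amber, Teal}: Z1→Amber 5·14=70, Z2→Teal 3·22=66, Z3→Amber 3·24=72, Z4→Red 3·22=66, Z5→Teal 6·16=96, Z6→Teal 4·12=48, Z7→Red 5·6=30. Service 448; fixed 70; total 518.
{Amber, Teal}: Z1→Amber 5·14=70, Z2→Teal 3·22=66, Z3→Amber 3·24=72, Z4→Amber 5·22=110, Z5→Teal 6·16=96, Z6→Teal 4·12=48, Z7→Amber 5·6=30. Service 492; fixed 40; total 532.
{Red, Amber, Violet, Teal}: Z1→Amber 5·14=70, Z2→Teal 3·22=66, Z3→Amber 3·24=72, Z4→Red 3·22=66, Z5→Teal 6·16=96, Z6→Teal 4·12=48, Z7→Violet 2·6=12. Service 430; fixed 131; total 561.
{Red, Blue, Green, Amber, Violet, Teal}: Z1→Amber 5·14=70, Z2→Teal 3·22=66, Z3→Blue 3·24=72, Z4→Red 3·22=66, Z5→Teal 6·16=96, Z6→Teal 4·12=48, Z7→Violet 2·6=12. Service 430; fixed 265; total 695.
No other subset beats 518.

Open Red, Amber and Teal; minimum total cost 518.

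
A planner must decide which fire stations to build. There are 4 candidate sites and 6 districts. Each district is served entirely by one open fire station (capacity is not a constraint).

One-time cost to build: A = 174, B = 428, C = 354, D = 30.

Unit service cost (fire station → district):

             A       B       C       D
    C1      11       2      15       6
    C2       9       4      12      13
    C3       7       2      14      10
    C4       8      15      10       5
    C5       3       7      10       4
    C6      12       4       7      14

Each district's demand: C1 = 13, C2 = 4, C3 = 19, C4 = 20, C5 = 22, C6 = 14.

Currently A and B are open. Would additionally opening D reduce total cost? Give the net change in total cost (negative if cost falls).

Yes — net change −30 (cost falls by 30).

Current service cost with {A, B}: 362.
Adding D: each district re-picks its cheapest; new service cost 302, saving 60.
Extra fixed cost: 30. Net change = 30 − 60 = -30.
(Totals: 964 → 934.)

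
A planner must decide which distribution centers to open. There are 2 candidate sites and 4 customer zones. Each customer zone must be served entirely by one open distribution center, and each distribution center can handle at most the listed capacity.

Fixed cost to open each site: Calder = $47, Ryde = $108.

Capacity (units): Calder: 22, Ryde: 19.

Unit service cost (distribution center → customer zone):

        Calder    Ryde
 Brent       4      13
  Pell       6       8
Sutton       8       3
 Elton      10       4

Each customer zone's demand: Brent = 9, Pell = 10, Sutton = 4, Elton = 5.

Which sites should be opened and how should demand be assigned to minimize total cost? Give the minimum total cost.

Minimum total cost: 283

Open {Calder, Ryde}: Brent→Calder 4·9=36, Pell→Calder 6·10=60, Sutton→Ryde 3·4=12, Elton→Ryde 4·5=20.
Loads: Calder carries 19/22, Ryde carries 9/19. Service 128; fixed 155; total 283.
Next best feasible plan costs 303.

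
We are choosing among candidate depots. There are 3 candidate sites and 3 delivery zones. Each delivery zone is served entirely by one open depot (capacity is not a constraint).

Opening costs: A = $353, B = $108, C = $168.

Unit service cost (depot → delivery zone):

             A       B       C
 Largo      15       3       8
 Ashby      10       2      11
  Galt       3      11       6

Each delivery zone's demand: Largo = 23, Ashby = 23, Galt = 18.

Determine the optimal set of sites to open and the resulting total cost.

Open B only; minimum total cost 421.

For any fixed open set, each delivery zone goes to its cheapest open site; total = fixed + service.
{B}: Largo→B 3·23=69, Ashby→B 2·23=46, Galt→B 11·18=198. Service 313; fixed 108; total 421.
{B, C}: service 223 + fixed 276 = 499
{A, B}: service 169 + fixed 461 = 630
{A, B, C}: Largo→B 3·23=69, Ashby→B 2·23=46, Galt→A 3·18=54. Service 169; fixed 629; total 798.
No other subset beats 421.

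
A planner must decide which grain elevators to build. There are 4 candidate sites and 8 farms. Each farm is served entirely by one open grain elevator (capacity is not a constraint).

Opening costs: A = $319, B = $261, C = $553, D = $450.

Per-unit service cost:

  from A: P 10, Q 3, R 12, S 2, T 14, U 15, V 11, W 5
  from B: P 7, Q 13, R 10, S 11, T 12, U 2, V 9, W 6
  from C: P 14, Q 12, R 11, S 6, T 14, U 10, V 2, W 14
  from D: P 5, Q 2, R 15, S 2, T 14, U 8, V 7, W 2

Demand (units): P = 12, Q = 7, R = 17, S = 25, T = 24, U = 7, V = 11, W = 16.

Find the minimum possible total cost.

For any fixed open set, each farm goes to its cheapest open site; total = fixed + service.
{D}: P→D 5·12=60, Q→D 2·7=14, R→D 15·17=255, S→D 2·25=50, T→D 14·24=336, U→D 8·7=56, V→D 7·11=77, W→D 2·16=32. Service 880; fixed 450; total 1330.
{A}: service 1037 + fixed 319 = 1356
{B}: service 1117 + fixed 261 = 1378
{A, B, C, D}: service 650 + fixed 1583 = 2233
(All 15 nonempty subsets were checked; D only is lowest.)

Minimum total cost: 1330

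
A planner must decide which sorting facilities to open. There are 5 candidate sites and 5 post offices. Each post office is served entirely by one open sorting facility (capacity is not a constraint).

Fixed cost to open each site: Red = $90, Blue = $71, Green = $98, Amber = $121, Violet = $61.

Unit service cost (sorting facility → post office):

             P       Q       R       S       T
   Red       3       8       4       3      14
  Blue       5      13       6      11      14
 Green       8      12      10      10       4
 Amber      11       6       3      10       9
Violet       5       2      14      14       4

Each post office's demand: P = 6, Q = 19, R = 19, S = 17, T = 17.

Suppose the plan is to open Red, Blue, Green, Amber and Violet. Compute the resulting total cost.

Total cost: 673

Each post office is assigned to its cheapest site among the open ones.
{Red, Blue, Green, Amber, Violet}: P→Red 3·6=18, Q→Violet 2·19=38, R→Amber 3·19=57, S→Red 3·17=51, T→Green 4·17=68. Service 232; fixed 441; total 673.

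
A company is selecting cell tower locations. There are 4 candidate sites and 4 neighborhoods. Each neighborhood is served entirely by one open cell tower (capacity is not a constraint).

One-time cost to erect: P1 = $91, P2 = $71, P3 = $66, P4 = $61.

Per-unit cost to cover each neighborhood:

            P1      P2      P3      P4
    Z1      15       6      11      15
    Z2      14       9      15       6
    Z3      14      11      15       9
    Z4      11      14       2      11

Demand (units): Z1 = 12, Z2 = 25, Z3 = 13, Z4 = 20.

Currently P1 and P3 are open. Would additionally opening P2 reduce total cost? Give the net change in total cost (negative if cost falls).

Current service cost with {P1, P3}: 704.
Adding P2: each neighborhood re-picks its cheapest; new service cost 480, saving 224.
Extra fixed cost: 71. Net change = 71 − 224 = -153.
(Totals: 861 → 708.)

Yes — net change −153 (cost falls by 153).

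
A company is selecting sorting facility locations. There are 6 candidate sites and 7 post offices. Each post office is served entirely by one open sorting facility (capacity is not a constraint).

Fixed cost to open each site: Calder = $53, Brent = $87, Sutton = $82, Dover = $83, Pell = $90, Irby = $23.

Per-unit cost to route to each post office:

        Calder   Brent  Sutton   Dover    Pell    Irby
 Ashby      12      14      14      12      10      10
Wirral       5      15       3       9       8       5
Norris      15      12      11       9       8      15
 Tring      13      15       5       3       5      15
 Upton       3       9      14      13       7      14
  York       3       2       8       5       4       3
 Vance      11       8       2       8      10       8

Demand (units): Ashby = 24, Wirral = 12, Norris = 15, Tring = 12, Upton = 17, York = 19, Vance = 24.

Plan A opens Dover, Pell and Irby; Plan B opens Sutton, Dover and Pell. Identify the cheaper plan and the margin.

Plan A: {Dover, Pell, Irby}: Ashby→Pell 10·24=240, Wirral→Irby 5·12=60, Norris→Pell 8·15=120, Tring→Dover 3·12=36, Upton→Pell 7·17=119, York→Irby 3·19=57, Vance→Dover 8·24=192. Service 824; fixed 196; total 1020.
Plan B: {Sutton, Dover, Pell}: Ashby→Pell 10·24=240, Wirral→Sutton 3·12=36, Norris→Pell 8·15=120, Tring→Dover 3·12=36, Upton→Pell 7·17=119, York→Pell 4·19=76, Vance→Sutton 2·24=48. Service 675; fixed 255; total 930.
Difference: |1020 − 930| = 90.

Plan B is cheaper by 90.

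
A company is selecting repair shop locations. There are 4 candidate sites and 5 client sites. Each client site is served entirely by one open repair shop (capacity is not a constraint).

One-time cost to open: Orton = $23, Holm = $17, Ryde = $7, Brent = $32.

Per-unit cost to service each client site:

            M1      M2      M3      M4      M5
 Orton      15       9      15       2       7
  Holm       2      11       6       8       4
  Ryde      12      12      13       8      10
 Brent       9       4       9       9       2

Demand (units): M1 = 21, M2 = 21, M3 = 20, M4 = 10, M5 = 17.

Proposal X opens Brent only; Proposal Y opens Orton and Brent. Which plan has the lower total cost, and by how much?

Proposal X: {Brent}: M1→Brent 9·21=189, M2→Brent 4·21=84, M3→Brent 9·20=180, M4→Brent 9·10=90, M5→Brent 2·17=34. Service 577; fixed 32; total 609.
Proposal Y: {Orton, Brent}: M1→Brent 9·21=189, M2→Brent 4·21=84, M3→Brent 9·20=180, M4→Orton 2·10=20, M5→Brent 2·17=34. Service 507; fixed 55; total 562.
Difference: |609 − 562| = 47.

Proposal Y is cheaper by 47.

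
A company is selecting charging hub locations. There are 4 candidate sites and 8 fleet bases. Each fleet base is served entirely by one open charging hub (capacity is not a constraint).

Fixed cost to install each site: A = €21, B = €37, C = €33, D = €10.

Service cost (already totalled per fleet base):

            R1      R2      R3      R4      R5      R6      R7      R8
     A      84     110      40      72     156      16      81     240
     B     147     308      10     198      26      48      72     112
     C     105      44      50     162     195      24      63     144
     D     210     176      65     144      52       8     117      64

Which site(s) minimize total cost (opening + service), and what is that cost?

Open A, B, C and D; minimum total cost 472.

For any fixed open set, each fleet base goes to its cheapest open site; total = fixed + service.
{A, B, C, D}: R1→A 84, R2→C 44, R3→B 10, R4→A 72, R5→B 26, R6→D 8, R7→C 63, R8→D 64. Service 371; fixed 101; total 472.
{A, C, D}: R1→A 84, R2→C 44, R3→A 40, R4→A 72, R5→D 52, R6→D 8, R7→C 63, R8→D 64. Service 427; fixed 64; total 491.
{A, B, D}: R1→A 84, R2→A 110, R3→B 10, R4→A 72, R5→B 26, R6→D 8, R7→B 72, R8→D 64. Service 446; fixed 68; total 514.
{D}: R1→D 210, R2→D 176, R3→D 65, R4→D 144, R5→D 52, R6→D 8, R7→D 117, R8→D 64. Service 836; fixed 10; total 846.
No other subset beats 472.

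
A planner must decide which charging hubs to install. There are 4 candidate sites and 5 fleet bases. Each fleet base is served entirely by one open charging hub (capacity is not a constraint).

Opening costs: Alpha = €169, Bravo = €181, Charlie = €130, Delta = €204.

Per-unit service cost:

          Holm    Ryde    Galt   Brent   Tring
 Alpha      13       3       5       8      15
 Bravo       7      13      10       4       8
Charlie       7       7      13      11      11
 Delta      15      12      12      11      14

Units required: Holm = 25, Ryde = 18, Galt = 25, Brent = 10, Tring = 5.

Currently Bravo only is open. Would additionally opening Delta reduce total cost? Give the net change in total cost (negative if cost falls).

Current service cost with {Bravo}: 739.
Adding Delta: each fleet base re-picks its cheapest; new service cost 721, saving 18.
Extra fixed cost: 204. Net change = 204 − 18 = 186.
(Totals: 920 → 1106.)

No — net change +186 (cost rises by 186).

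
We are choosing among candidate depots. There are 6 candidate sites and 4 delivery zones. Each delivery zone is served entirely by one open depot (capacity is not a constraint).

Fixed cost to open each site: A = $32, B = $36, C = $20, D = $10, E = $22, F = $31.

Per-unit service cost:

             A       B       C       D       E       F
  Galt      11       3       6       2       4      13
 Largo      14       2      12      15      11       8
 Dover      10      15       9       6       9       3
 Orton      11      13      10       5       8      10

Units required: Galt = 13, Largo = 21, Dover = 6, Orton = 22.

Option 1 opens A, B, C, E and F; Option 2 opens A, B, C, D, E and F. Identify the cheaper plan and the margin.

Option 1: {A, B, C, E, F}: Galt→B 3·13=39, Largo→B 2·21=42, Dover→F 3·6=18, Orton→E 8·22=176. Service 275; fixed 141; total 416.
Option 2: {A, B, C, D, E, F}: Galt→D 2·13=26, Largo→B 2·21=42, Dover→F 3·6=18, Orton→D 5·22=110. Service 196; fixed 151; total 347.
Difference: |416 − 347| = 69.

Option 2 is cheaper by 69.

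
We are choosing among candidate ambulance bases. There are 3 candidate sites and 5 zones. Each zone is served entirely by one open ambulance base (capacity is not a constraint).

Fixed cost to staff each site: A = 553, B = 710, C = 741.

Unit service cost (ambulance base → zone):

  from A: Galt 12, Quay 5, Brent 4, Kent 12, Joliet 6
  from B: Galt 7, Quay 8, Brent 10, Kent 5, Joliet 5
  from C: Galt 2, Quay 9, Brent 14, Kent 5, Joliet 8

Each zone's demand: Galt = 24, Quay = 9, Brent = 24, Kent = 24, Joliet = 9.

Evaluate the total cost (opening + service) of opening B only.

Each zone is assigned to its cheapest site among the open ones.
{B}: Galt→B 7·24=168, Quay→B 8·9=72, Brent→B 10·24=240, Kent→B 5·24=120, Joliet→B 5·9=45. Service 645; fixed 710; total 1355.

Total cost: 1355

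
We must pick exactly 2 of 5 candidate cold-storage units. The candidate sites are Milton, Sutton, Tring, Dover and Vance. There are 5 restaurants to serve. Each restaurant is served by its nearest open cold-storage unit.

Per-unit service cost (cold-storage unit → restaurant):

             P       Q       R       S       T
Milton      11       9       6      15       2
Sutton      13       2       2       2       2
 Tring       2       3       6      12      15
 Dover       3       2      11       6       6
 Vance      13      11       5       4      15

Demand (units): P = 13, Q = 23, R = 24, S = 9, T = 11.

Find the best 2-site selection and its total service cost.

With exactly 2 open, each restaurant uses its cheapest among the chosen.
{Sutton, Tring}: P→Tring 2·13=26, Q→Sutton 2·23=46, R→Sutton 2·24=48, S→Sutton 2·9=18, T→Sutton 2·11=22. Service cost 160.
{Sutton, Dover}: service cost 173
{Milton, Sutton}: service cost 277
Among all 10 size-2 choices, {Sutton, Tring} is lowest.

Choose Sutton and Tring; total service cost 160.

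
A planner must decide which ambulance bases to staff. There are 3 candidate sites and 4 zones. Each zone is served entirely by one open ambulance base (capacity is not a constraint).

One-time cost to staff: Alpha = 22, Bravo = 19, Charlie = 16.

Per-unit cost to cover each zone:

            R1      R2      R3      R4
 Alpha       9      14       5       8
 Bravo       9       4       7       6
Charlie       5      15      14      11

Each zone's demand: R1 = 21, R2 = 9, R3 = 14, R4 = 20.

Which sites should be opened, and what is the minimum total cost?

For any fixed open set, each zone goes to its cheapest open site; total = fixed + service.
{Alpha, Bravo, Charlie}: R1→Charlie 5·21=105, R2→Bravo 4·9=36, R3→Alpha 5·14=70, R4→Bravo 6·20=120. Service 331; fixed 57; total 388.
{Bravo, Charlie}: R1→Charlie 5·21=105, R2→Bravo 4·9=36, R3→Bravo 7·14=98, R4→Bravo 6·20=120. Service 359; fixed 35; total 394.
{Alpha, Bravo}: service 415 + fixed 41 = 456
{Charlie}: R1→Charlie 5·21=105, R2→Charlie 15·9=135, R3→Charlie 14·14=196, R4→Charlie 11·20=220. Service 656; fixed 16; total 672.
No other subset beats 388.

Open Alpha, Bravo and Charlie; minimum total cost 388.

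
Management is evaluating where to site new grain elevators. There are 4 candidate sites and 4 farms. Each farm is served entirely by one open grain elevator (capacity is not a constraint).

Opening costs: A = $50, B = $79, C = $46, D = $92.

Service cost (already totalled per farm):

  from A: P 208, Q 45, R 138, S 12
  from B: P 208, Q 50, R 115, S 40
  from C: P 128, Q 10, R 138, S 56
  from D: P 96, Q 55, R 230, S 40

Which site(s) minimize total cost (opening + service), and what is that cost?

Open C only; minimum total cost 378.

For any fixed open set, each farm goes to its cheapest open site; total = fixed + service.
{C}: P→C 128, Q→C 10, R→C 138, S→C 56. Service 332; fixed 46; total 378.
{A, C}: P→C 128, Q→C 10, R→A 138, S→A 12. Service 288; fixed 96; total 384.
{B, C}: P→C 128, Q→C 10, R→B 115, S→B 40. Service 293; fixed 125; total 418.
{A, B, C, D}: service 233 + fixed 267 = 500
(All 15 nonempty subsets were checked; C only is lowest.)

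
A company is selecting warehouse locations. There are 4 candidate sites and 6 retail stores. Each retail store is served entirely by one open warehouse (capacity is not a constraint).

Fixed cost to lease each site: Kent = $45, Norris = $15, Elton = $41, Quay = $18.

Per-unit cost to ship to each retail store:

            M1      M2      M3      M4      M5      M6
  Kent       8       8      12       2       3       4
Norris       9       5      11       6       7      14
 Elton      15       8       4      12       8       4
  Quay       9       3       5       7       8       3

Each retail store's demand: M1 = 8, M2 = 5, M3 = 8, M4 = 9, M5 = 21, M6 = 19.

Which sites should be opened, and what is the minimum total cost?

For any fixed open set, each retail store goes to its cheapest open site; total = fixed + service.
{Kent, Quay}: M1→Kent 8·8=64, M2→Quay 3·5=15, M3→Quay 5·8=40, M4→Kent 2·9=18, M5→Kent 3·21=63, M6→Quay 3·19=57. Service 257; fixed 63; total 320.
{Kent, Norris, Quay}: M1→Kent 8·8=64, M2→Quay 3·5=15, M3→Quay 5·8=40, M4→Kent 2·9=18, M5→Kent 3·21=63, M6→Quay 3·19=57. Service 257; fixed 78; total 335.
{Kent, Elton, Quay}: service 249 + fixed 104 = 353
{Kent, Norris, Elton, Quay}: service 249 + fixed 119 = 368
No other subset beats 320.

Open Kent and Quay; minimum total cost 320.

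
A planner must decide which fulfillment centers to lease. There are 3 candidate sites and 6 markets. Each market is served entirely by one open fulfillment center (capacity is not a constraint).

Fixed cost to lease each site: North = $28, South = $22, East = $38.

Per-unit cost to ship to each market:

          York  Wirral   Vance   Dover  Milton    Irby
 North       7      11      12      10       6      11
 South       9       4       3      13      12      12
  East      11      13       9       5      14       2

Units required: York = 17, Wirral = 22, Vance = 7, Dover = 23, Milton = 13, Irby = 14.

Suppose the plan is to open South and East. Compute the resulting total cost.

Each market is assigned to its cheapest site among the open ones.
{South, East}: York→South 9·17=153, Wirral→South 4·22=88, Vance→South 3·7=21, Dover→East 5·23=115, Milton→South 12·13=156, Irby→East 2·14=28. Service 561; fixed 60; total 621.

Total cost: 621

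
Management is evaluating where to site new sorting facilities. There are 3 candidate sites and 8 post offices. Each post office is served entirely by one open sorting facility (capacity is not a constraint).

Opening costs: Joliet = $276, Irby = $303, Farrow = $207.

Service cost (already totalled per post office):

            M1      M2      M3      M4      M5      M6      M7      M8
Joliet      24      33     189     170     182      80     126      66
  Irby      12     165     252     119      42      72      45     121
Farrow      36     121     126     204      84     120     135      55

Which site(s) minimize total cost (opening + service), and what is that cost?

Open Farrow only; minimum total cost 1088.

For any fixed open set, each post office goes to its cheapest open site; total = fixed + service.
{Farrow}: M1→Farrow 36, M2→Farrow 121, M3→Farrow 126, M4→Farrow 204, M5→Farrow 84, M6→Farrow 120, M7→Farrow 135, M8→Farrow 55. Service 881; fixed 207; total 1088.
{Irby, Farrow}: M1→Irby 12, M2→Farrow 121, M3→Farrow 126, M4→Irby 119, M5→Irby 42, M6→Irby 72, M7→Irby 45, M8→Farrow 55. Service 592; fixed 510; total 1102.
{Irby}: service 828 + fixed 303 = 1131
{Joliet, Irby, Farrow}: service 504 + fixed 786 = 1290
No other subset beats 1088.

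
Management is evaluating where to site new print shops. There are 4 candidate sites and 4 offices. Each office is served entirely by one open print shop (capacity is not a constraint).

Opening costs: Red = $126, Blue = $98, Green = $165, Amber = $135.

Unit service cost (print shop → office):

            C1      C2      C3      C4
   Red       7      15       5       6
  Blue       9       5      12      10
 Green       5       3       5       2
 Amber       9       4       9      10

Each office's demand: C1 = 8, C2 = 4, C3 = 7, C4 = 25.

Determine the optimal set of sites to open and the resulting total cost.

For any fixed open set, each office goes to its cheapest open site; total = fixed + service.
{Green}: C1→Green 5·8=40, C2→Green 3·4=12, C3→Green 5·7=35, C4→Green 2·25=50. Service 137; fixed 165; total 302.
{Blue, Green}: C1→Green 5·8=40, C2→Green 3·4=12, C3→Green 5·7=35, C4→Green 2·25=50. Service 137; fixed 263; total 400.
{Red}: service 301 + fixed 126 = 427
{Red, Blue, Green, Amber}: service 137 + fixed 524 = 661
(All 15 nonempty subsets were checked; Green only is lowest.)

Open Green only; minimum total cost 302.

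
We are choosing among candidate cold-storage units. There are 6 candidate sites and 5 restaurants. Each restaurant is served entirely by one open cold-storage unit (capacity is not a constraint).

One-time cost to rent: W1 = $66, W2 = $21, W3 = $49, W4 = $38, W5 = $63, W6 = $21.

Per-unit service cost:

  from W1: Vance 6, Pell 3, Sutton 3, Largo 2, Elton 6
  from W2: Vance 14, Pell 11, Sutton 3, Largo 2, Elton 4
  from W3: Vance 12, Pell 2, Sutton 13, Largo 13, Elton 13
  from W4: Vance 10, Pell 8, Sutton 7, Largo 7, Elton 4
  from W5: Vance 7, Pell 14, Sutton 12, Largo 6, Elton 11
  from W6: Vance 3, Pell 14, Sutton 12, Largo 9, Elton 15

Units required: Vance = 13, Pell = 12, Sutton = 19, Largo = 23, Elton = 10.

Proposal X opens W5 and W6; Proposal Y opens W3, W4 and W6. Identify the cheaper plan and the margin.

Proposal X: {W5, W6}: Vance→W6 3·13=39, Pell→W5 14·12=168, Sutton→W5 12·19=228, Largo→W5 6·23=138, Elton→W5 11·10=110. Service 683; fixed 84; total 767.
Proposal Y: {W3, W4, W6}: Vance→W6 3·13=39, Pell→W3 2·12=24, Sutton→W4 7·19=133, Largo→W4 7·23=161, Elton→W4 4·10=40. Service 397; fixed 108; total 505.
Difference: |767 − 505| = 262.

Proposal Y is cheaper by 262.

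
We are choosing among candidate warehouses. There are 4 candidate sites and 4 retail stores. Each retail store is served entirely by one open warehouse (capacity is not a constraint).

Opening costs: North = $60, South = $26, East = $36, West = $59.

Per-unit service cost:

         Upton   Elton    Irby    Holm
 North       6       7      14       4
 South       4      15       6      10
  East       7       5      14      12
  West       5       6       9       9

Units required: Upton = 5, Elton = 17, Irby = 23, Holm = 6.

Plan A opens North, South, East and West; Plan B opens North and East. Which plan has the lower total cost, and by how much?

Plan A is cheaper by 109.

Plan A: {North, South, East, West}: Upton→South 4·5=20, Elton→East 5·17=85, Irby→South 6·23=138, Holm→North 4·6=24. Service 267; fixed 181; total 448.
Plan B: {North, East}: Upton→North 6·5=30, Elton→East 5·17=85, Irby→North 14·23=322, Holm→North 4·6=24. Service 461; fixed 96; total 557.
Difference: |448 − 557| = 109.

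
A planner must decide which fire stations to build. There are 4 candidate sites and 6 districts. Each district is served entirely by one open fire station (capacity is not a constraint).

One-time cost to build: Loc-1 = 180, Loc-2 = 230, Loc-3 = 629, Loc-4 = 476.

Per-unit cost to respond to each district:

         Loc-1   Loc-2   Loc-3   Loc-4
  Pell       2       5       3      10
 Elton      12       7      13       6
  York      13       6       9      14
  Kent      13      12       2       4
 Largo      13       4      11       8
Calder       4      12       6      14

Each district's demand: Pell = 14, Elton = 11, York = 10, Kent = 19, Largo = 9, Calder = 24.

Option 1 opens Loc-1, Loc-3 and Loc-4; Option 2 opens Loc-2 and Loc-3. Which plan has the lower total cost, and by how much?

Option 1: {Loc-1, Loc-3, Loc-4}: Pell→Loc-1 2·14=28, Elton→Loc-4 6·11=66, York→Loc-3 9·10=90, Kent→Loc-3 2·19=38, Largo→Loc-4 8·9=72, Calder→Loc-1 4·24=96. Service 390; fixed 1285; total 1675.
Option 2: {Loc-2, Loc-3}: Pell→Loc-3 3·14=42, Elton→Loc-2 7·11=77, York→Loc-2 6·10=60, Kent→Loc-3 2·19=38, Largo→Loc-2 4·9=36, Calder→Loc-3 6·24=144. Service 397; fixed 859; total 1256.
Difference: |1675 − 1256| = 419.

Option 2 is cheaper by 419.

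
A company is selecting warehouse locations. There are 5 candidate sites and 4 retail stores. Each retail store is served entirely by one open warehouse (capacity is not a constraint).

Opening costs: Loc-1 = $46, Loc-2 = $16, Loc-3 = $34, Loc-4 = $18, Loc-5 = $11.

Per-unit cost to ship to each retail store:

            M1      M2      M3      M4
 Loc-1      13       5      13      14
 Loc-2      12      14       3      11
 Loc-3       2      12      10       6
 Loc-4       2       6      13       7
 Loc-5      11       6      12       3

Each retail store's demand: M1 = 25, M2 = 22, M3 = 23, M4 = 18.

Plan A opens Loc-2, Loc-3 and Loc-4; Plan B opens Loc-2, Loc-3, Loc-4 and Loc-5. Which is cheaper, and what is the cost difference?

Plan A: {Loc-2, Loc-3, Loc-4}: M1→Loc-3 2·25=50, M2→Loc-4 6·22=132, M3→Loc-2 3·23=69, M4→Loc-3 6·18=108. Service 359; fixed 68; total 427.
Plan B: {Loc-2, Loc-3, Loc-4, Loc-5}: M1→Loc-3 2·25=50, M2→Loc-4 6·22=132, M3→Loc-2 3·23=69, M4→Loc-5 3·18=54. Service 305; fixed 79; total 384.
Difference: |427 − 384| = 43.

Plan B is cheaper by 43.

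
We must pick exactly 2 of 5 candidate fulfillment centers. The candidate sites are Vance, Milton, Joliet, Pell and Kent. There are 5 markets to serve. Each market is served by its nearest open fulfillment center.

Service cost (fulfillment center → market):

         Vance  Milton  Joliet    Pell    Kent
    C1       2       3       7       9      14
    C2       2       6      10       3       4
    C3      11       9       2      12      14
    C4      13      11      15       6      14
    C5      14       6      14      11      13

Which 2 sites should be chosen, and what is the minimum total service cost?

Choose Milton and Pell; total service cost 27.

With exactly 2 open, each market uses its cheapest among the chosen.
{Milton, Pell}: C1→Milton 3, C2→Pell 3, C3→Milton 9, C4→Pell 6, C5→Milton 6. Service cost 27.
{Milton, Joliet}: service cost 28
{Joliet, Pell}: service cost 29
Among all 10 size-2 choices, {Milton, Pell} is lowest.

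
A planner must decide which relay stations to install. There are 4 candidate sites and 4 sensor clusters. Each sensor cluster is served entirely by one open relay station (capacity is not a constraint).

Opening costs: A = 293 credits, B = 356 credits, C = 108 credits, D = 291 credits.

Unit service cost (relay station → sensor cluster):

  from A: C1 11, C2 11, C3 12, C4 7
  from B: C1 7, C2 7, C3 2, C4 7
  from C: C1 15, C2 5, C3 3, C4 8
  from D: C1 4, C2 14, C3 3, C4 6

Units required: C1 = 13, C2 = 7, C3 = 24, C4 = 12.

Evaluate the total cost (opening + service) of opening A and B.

Total cost: 921

Each sensor cluster is assigned to its cheapest site among the open ones.
{A, B}: C1→B 7·13=91, C2→B 7·7=49, C3→B 2·24=48, C4→A 7·12=84. Service 272; fixed 649; total 921.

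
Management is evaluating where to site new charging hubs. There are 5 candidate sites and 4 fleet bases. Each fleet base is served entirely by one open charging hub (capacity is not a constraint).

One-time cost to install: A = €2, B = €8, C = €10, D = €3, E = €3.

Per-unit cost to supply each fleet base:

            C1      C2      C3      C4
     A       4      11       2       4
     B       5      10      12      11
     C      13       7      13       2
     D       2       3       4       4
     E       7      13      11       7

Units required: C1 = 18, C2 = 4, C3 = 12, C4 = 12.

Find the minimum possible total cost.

For any fixed open set, each fleet base goes to its cheapest open site; total = fixed + service.
{A, C, D}: C1→D 2·18=36, C2→D 3·4=12, C3→A 2·12=24, C4→C 2·12=24. Service 96; fixed 15; total 111.
{A, C, D, E}: service 96 + fixed 18 = 114
{A, B, C, D}: service 96 + fixed 23 = 119
{A, B, C, D, E}: C1→D 2·18=36, C2→D 3·4=12, C3→A 2·12=24, C4→C 2·12=24. Service 96; fixed 26; total 122.
No other subset beats 111.

Minimum total cost: 111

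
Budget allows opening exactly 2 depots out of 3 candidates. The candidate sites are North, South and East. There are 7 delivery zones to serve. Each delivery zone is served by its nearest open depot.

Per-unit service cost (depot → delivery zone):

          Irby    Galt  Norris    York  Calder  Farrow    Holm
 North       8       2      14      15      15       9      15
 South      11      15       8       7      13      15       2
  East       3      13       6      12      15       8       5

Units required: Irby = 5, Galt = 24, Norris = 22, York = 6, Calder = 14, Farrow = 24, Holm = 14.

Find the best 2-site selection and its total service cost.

With exactly 2 open, each delivery zone uses its cheapest among the chosen.
{North, South}: Irby→North 8·5=40, Galt→North 2·24=48, Norris→South 8·22=176, York→South 7·6=42, Calder→South 13·14=182, Farrow→North 9·24=216, Holm→South 2·14=28. Service cost 732.
{North, East}: service cost 739
{South, East}: service cost 903
Among all 3 size-2 choices, {North, South} is lowest.

Choose North and South; total service cost 732.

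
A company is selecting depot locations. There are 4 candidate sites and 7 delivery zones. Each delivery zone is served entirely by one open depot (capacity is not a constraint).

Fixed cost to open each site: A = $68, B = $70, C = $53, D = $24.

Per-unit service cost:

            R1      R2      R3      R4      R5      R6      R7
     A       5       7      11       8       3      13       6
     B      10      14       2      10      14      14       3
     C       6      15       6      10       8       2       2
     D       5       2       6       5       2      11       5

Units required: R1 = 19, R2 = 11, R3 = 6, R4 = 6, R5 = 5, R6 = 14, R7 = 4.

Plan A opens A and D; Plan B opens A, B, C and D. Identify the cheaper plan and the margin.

Plan B is cheaper by 39.

Plan A: {A, D}: R1→A 5·19=95, R2→D 2·11=22, R3→D 6·6=36, R4→D 5·6=30, R5→D 2·5=10, R6→D 11·14=154, R7→D 5·4=20. Service 367; fixed 92; total 459.
Plan B: {A, B, C, D}: R1→A 5·19=95, R2→D 2·11=22, R3→B 2·6=12, R4→D 5·6=30, R5→D 2·5=10, R6→C 2·14=28, R7→C 2·4=8. Service 205; fixed 215; total 420.
Difference: |459 − 420| = 39.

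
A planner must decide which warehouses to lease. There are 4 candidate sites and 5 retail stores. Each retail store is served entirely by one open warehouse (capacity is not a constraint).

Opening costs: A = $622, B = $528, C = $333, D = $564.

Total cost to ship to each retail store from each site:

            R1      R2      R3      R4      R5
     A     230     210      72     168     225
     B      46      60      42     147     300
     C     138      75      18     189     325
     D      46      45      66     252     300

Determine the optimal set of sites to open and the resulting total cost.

For any fixed open set, each retail store goes to its cheapest open site; total = fixed + service.
{C}: R1→C 138, R2→C 75, R3→C 18, R4→C 189, R5→C 325. Service 745; fixed 333; total 1078.
{B}: service 595 + fixed 528 = 1123
{D}: R1→D 46, R2→D 45, R3→D 66, R4→D 252, R5→D 300. Service 709; fixed 564; total 1273.
{A, B, C, D}: service 481 + fixed 2047 = 2528
(All 15 nonempty subsets were checked; C only is lowest.)

Open C only; minimum total cost 1078.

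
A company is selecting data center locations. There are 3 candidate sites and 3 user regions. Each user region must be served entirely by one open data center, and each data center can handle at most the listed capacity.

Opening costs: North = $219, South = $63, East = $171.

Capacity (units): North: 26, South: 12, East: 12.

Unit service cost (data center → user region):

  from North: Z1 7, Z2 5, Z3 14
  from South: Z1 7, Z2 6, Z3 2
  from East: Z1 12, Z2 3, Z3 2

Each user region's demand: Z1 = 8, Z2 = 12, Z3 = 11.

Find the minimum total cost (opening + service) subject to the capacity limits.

Open {North, South}: Z1→North 7·8=56, Z2→North 5·12=60, Z3→South 2·11=22.
Loads: North carries 20/26, South carries 11/12. Service 138; fixed 282; total 420.
Next best feasible plan costs 528.

Minimum total cost: 420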